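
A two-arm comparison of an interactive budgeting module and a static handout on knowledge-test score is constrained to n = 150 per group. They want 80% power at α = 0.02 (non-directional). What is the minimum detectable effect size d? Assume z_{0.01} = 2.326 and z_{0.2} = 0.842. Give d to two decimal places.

For two independent groups of n = 150 each: d_min = (z_{α/2} + z_β)·√(2/n).
z-sum = 2.326 + 0.842 = 3.168.
d_min = 3.168 × √(2/150) = 3.168 × 0.1155 = 0.366.

d_min ≈ 0.37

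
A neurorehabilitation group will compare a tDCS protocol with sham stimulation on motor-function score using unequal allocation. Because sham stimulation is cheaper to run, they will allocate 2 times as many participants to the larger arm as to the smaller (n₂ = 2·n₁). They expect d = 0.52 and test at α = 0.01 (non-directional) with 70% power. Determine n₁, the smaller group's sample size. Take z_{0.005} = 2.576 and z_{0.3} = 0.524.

n₁ = 54

With allocation ratio k = n₂/n₁ = 2, Var(x̄₁−x̄₂) = σ²(1/n₁ + 1/(k·n₁)) = σ²·(k+1)/(k·n₁).
So n₁ = (1 + 1/k)·((z_{α/2} + z_β)/d)² = 1.500 × (3.100/0.52)².
n₁ = 1.500 × 35.54 = 53.3.
Round up: n₁ = 54, giving n₂ = 2 × 54 = 108.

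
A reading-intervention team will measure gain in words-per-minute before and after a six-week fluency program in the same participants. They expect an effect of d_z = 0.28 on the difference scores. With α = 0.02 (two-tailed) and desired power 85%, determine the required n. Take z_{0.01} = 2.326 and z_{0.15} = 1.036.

For a paired (one-sample on differences) test: n = ((z_{α/2} + z_β) / d)².
z_{α/2} + z_β = 2.326 + 1.036 = 3.362.
n = (3.362 / 0.28)² = 12.007² = 144.17.
Round up.

n = 145 pairs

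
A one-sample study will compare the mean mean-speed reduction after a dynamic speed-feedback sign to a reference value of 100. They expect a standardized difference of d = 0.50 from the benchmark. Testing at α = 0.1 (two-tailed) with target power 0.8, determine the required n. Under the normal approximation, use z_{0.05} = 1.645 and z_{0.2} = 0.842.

For a one-sample test: n = ((z_{α/2} + z_β) / d)².
z_{α/2} + z_β = 1.645 + 0.842 = 2.487.
n = (2.487 / 0.50)² = 4.974² = 24.74.
Round up.

n = 25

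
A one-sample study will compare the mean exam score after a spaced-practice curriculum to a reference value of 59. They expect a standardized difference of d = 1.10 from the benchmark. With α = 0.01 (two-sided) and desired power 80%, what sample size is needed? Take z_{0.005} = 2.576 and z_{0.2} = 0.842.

n = 10

For a one-sample test: n = ((z_{α/2} + z_β) / d)².
z_{α/2} + z_β = 2.576 + 0.842 = 3.418.
n = (3.418 / 1.10)² = 3.107² = 9.66.
Round up.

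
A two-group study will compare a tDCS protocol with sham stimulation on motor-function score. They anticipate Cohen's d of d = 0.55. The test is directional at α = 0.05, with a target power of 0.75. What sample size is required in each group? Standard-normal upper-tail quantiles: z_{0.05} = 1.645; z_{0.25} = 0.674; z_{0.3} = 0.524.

n = 36 per group

For two independent groups with equal n: n = 2·((z_{α} + z_β) / d)².
z_{α} + z_β = 1.645 + 0.674 = 2.319.
n = 2 × (2.319 / 0.55)² = 2 × 4.216² = 2 × 17.78 = 35.6.
Round up to the next whole participant.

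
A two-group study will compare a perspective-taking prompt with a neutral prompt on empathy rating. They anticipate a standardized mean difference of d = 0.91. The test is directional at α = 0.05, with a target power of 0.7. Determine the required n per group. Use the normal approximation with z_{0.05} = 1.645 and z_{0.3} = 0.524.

For two independent groups with equal n: n = 2·((z_{α} + z_β) / d)².
z_{α} + z_β = 1.645 + 0.524 = 2.169.
n = 2 × (2.169 / 0.91)² = 2 × 2.384² = 2 × 5.68 = 11.4.
Round up to the next whole participant.

n = 12 per group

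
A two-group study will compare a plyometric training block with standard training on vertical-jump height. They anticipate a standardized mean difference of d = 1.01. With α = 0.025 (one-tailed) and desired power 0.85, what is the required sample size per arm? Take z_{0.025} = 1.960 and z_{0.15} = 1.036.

n = 18 per group

For two independent groups with equal n: n = 2·((z_{α} + z_β) / d)².
z_{α} + z_β = 1.960 + 1.036 = 2.996.
n = 2 × (2.996 / 1.01)² = 2 × 2.966² = 2 × 8.80 = 17.6.
Round up to the next whole participant.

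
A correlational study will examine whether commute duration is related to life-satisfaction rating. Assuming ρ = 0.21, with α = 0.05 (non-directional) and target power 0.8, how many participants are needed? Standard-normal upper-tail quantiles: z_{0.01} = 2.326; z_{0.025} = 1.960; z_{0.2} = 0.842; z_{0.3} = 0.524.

Fisher's z: C = ½·ln((1+r)/(1−r)) = ½·ln(1.5316) = 0.2132.
n = ((z_{α/2} + z_β)/C)² + 3.
(1.960 + 0.842) / 0.2132 = 2.802 / 0.2132 = 13.143.
n = 13.143² + 3 = 172.73 + 3 = 175.7.
Round up.

n = 176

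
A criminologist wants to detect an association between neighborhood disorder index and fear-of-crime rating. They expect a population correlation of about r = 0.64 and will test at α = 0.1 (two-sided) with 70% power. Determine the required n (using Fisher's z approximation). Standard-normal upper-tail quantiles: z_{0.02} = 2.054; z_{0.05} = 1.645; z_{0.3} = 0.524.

n = 12

Fisher's z: C = ½·ln((1+r)/(1−r)) = ½·ln(4.5556) = 0.7582.
n = ((z_{α/2} + z_β)/C)² + 3.
(1.645 + 0.524) / 0.7582 = 2.169 / 0.7582 = 2.861.
n = 2.861² + 3 = 8.18 + 3 = 11.2.
Round up.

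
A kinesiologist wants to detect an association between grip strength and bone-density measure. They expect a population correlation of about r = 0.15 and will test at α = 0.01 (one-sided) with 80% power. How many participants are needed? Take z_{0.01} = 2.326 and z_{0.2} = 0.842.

n = 443

Fisher's z: C = ½·ln((1+r)/(1−r)) = ½·ln(1.3529) = 0.1511.
n = ((z_{α} + z_β)/C)² + 3.
(2.326 + 0.842) / 0.1511 = 3.168 / 0.1511 = 20.966.
n = 20.966² + 3 = 439.58 + 3 = 442.6.
Round up.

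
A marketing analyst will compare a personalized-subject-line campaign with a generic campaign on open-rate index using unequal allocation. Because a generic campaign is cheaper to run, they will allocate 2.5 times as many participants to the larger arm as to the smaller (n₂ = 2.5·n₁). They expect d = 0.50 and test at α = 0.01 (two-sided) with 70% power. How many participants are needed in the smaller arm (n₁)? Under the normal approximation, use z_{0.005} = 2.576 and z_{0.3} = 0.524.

n₁ = 54

With allocation ratio k = n₂/n₁ = 2.5, Var(x̄₁−x̄₂) = σ²(1/n₁ + 1/(k·n₁)) = σ²·(k+1)/(k·n₁).
So n₁ = (1 + 1/k)·((z_{α/2} + z_β)/d)² = 1.400 × (3.100/0.50)².
n₁ = 1.400 × 38.44 = 53.8.
Round up: n₁ = 54, giving n₂ = 2.5 × 54 = 135.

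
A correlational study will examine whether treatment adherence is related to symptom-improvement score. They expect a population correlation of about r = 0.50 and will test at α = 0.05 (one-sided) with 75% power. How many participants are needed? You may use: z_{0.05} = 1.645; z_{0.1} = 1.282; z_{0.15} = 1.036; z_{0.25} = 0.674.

n = 21

Fisher's z: C = ½·ln((1+r)/(1−r)) = ½·ln(3.0000) = 0.5493.
n = ((z_{α} + z_β)/C)² + 3.
(1.645 + 0.674) / 0.5493 = 2.319 / 0.5493 = 4.222.
n = 4.222² + 3 = 17.82 + 3 = 20.8.
Round up.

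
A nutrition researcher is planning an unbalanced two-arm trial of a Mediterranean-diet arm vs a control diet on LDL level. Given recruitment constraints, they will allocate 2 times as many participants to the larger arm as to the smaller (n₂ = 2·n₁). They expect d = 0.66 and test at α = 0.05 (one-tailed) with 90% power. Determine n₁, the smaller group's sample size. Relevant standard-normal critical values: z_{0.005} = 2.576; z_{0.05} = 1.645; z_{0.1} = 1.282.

n₁ = 30

With allocation ratio k = n₂/n₁ = 2, Var(x̄₁−x̄₂) = σ²(1/n₁ + 1/(k·n₁)) = σ²·(k+1)/(k·n₁).
So n₁ = (1 + 1/k)·((z_{α} + z_β)/d)² = 1.500 × (2.927/0.66)².
n₁ = 1.500 × 19.67 = 29.5.
Round up: n₁ = 30, giving n₂ = 2 × 30 = 60.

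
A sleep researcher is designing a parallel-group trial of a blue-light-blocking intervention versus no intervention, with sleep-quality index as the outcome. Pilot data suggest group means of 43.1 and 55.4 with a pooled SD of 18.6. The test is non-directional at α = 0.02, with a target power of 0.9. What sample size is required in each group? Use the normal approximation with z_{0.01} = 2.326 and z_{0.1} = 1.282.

n = 60 per group

Cohen's d = |M₁ − M₂| / SD_pooled = |43.1 − 55.4| / 18.6 = 12.3 / 18.6 = 0.661.
For two independent groups with equal n: n = 2·((z_{α/2} + z_β) / d)².
z_{α/2} + z_β = 2.326 + 1.282 = 3.608.
n = 2 × (3.608 / 0.661)² = 2 × 5.458² = 2 × 29.79 = 59.6.
Round up to the next whole participant.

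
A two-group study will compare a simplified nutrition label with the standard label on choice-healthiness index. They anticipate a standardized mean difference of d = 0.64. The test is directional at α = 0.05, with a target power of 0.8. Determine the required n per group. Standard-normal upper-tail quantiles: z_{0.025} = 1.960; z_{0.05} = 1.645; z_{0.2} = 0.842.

n = 31 per group

For two independent groups with equal n: n = 2·((z_{α} + z_β) / d)².
z_{α} + z_β = 1.645 + 0.842 = 2.487.
n = 2 × (2.487 / 0.64)² = 2 × 3.886² = 2 × 15.10 = 30.2.
Round up to the next whole participant.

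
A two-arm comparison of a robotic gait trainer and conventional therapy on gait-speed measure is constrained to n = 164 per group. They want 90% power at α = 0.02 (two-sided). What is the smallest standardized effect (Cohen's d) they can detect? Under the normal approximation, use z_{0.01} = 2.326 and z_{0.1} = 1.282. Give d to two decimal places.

For two independent groups of n = 164 each: d_min = (z_{α/2} + z_β)·√(2/n).
z-sum = 2.326 + 1.282 = 3.608.
d_min = 3.608 × √(2/164) = 3.608 × 0.1104 = 0.398.

d_min ≈ 0.40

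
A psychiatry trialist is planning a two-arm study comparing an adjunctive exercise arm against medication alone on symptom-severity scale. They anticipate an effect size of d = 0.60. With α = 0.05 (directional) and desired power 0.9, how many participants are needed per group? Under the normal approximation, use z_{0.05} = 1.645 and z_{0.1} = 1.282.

n = 48 per group

For two independent groups with equal n: n = 2·((z_{α} + z_β) / d)².
z_{α} + z_β = 1.645 + 1.282 = 2.927.
n = 2 × (2.927 / 0.60)² = 2 × 4.878² = 2 × 23.80 = 47.6.
Round up to the next whole participant.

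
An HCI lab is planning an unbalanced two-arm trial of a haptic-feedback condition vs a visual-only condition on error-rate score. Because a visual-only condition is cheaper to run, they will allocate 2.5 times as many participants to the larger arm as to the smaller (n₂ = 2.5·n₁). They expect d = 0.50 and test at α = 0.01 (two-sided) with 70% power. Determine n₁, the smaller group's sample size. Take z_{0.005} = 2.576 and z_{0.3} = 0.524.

n₁ = 54

With allocation ratio k = n₂/n₁ = 2.5, Var(x̄₁−x̄₂) = σ²(1/n₁ + 1/(k·n₁)) = σ²·(k+1)/(k·n₁).
So n₁ = (1 + 1/k)·((z_{α/2} + z_β)/d)² = 1.400 × (3.100/0.50)².
n₁ = 1.400 × 38.44 = 53.8.
Round up: n₁ = 54, giving n₂ = 2.5 × 54 = 135.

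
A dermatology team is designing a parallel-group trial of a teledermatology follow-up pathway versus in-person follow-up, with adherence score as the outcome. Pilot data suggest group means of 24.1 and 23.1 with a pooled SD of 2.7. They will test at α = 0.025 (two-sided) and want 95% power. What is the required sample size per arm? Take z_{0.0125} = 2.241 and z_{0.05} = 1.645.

Cohen's d = |M₁ − M₂| / SD_pooled = |24.1 − 23.1| / 2.7 = 1.0 / 2.7 = 0.370.
For two independent groups with equal n: n = 2·((z_{α/2} + z_β) / d)².
z_{α/2} + z_β = 2.241 + 1.645 = 3.886.
n = 2 × (3.886 / 0.370)² = 2 × 10.503² = 2 × 110.31 = 220.6.
Round up to the next whole participant.

n = 221 per group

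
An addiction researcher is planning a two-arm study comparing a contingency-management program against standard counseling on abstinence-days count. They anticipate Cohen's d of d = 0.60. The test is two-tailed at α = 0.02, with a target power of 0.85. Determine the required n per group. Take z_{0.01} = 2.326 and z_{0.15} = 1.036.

For two independent groups with equal n: n = 2·((z_{α/2} + z_β) / d)².
z_{α/2} + z_β = 2.326 + 1.036 = 3.362.
n = 2 × (3.362 / 0.60)² = 2 × 5.603² = 2 × 31.40 = 62.8.
Round up to the next whole participant.

n = 63 per group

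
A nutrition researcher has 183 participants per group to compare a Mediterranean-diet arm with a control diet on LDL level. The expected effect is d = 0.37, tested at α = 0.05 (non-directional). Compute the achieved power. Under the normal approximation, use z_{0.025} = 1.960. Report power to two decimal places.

power ≈ 0.94

For two equal groups, power = Φ(d·√(n/2) − z_{α/2}).
d·√(n/2) = 0.37 × √(183/2) = 0.37 × 9.566 = 3.539.
z_β = 3.539 − 1.960 = 1.579.
Power = Φ(1.579) = 0.943.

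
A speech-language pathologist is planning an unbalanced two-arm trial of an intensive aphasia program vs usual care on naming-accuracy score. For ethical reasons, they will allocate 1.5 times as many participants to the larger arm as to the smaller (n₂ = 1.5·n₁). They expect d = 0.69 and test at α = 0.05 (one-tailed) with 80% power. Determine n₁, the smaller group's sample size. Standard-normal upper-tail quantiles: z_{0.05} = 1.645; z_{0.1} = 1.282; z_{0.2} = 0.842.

With allocation ratio k = n₂/n₁ = 1.5, Var(x̄₁−x̄₂) = σ²(1/n₁ + 1/(k·n₁)) = σ²·(k+1)/(k·n₁).
So n₁ = (1 + 1/k)·((z_{α} + z_β)/d)² = 1.667 × (2.487/0.69)².
n₁ = 1.667 × 12.99 = 21.7.
Round up: n₁ = 22, giving n₂ = 1.5 × 22 = 33.

n₁ = 22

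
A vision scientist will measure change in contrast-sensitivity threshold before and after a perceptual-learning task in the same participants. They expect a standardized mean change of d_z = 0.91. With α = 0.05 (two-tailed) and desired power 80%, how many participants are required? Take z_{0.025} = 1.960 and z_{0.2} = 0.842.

For a paired (one-sample on differences) test: n = ((z_{α/2} + z_β) / d)².
z_{α/2} + z_β = 1.960 + 0.842 = 2.802.
n = (2.802 / 0.91)² = 3.079² = 9.48.
Round up.

n = 10 pairs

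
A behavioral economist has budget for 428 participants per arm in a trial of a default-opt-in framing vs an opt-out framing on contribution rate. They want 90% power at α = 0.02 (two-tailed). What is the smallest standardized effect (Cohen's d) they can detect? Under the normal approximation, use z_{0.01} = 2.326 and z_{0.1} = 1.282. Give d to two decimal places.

For two independent groups of n = 428 each: d_min = (z_{α/2} + z_β)·√(2/n).
z-sum = 2.326 + 1.282 = 3.608.
d_min = 3.608 × √(2/428) = 3.608 × 0.0684 = 0.247.

d_min ≈ 0.25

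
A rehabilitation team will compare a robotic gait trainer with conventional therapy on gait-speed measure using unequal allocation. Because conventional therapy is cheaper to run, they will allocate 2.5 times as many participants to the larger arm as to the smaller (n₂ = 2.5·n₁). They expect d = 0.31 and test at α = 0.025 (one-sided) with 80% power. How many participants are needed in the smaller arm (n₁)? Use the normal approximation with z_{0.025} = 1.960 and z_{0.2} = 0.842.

With allocation ratio k = n₂/n₁ = 2.5, Var(x̄₁−x̄₂) = σ²(1/n₁ + 1/(k·n₁)) = σ²·(k+1)/(k·n₁).
So n₁ = (1 + 1/k)·((z_{α} + z_β)/d)² = 1.400 × (2.802/0.31)².
n₁ = 1.400 × 81.70 = 114.4.
Round up: n₁ = 115, giving n₂ = ⌈2.5 × 115⌉ = ⌈287.5⌉ = 288.

n₁ = 115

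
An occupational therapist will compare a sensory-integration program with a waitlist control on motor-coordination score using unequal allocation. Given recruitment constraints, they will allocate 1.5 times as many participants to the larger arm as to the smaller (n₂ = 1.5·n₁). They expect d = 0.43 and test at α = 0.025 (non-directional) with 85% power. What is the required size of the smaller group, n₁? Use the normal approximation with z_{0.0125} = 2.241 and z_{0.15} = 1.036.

With allocation ratio k = n₂/n₁ = 1.5, Var(x̄₁−x̄₂) = σ²(1/n₁ + 1/(k·n₁)) = σ²·(k+1)/(k·n₁).
So n₁ = (1 + 1/k)·((z_{α/2} + z_β)/d)² = 1.667 × (3.277/0.43)².
n₁ = 1.667 × 58.08 = 96.8.
Round up: n₁ = 97, giving n₂ = ⌈1.5 × 97⌉ = ⌈145.5⌉ = 146.

n₁ = 97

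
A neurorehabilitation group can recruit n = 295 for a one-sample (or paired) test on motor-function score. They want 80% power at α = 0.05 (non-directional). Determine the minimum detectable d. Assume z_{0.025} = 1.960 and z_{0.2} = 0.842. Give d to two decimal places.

d_min ≈ 0.16

For a single sample (or paired design) of n = 295: d_min = (z_{α/2} + z_β)/√n.
z-sum = 1.960 + 0.842 = 2.802.
d_min = 2.802 / √295 = 2.802 / 17.176 = 0.163.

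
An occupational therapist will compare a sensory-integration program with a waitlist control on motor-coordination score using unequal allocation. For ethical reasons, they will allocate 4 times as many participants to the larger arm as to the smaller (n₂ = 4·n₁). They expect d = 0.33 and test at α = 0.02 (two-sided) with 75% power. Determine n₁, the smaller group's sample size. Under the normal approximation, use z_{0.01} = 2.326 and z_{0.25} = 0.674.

n₁ = 104

With allocation ratio k = n₂/n₁ = 4, Var(x̄₁−x̄₂) = σ²(1/n₁ + 1/(k·n₁)) = σ²·(k+1)/(k·n₁).
So n₁ = (1 + 1/k)·((z_{α/2} + z_β)/d)² = 1.250 × (3.000/0.33)².
n₁ = 1.250 × 82.64 = 103.3.
Round up: n₁ = 104, giving n₂ = 4 × 104 = 416.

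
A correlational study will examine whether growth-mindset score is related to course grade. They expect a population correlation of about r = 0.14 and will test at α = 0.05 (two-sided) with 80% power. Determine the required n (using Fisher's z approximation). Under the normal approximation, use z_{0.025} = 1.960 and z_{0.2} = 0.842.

n = 399

Fisher's z: C = ½·ln((1+r)/(1−r)) = ½·ln(1.3256) = 0.1409.
n = ((z_{α/2} + z_β)/C)² + 3.
(1.960 + 0.842) / 0.1409 = 2.802 / 0.1409 = 19.886.
n = 19.886² + 3 = 395.47 + 3 = 398.5.
Round up.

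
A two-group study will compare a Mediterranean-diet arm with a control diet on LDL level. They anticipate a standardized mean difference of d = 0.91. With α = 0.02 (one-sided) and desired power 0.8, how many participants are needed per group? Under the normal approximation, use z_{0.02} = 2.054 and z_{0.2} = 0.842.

n = 21 per group

For two independent groups with equal n: n = 2·((z_{α} + z_β) / d)².
z_{α} + z_β = 2.054 + 0.842 = 2.896.
n = 2 × (2.896 / 0.91)² = 2 × 3.182² = 2 × 10.13 = 20.3.
Round up to the next whole participant.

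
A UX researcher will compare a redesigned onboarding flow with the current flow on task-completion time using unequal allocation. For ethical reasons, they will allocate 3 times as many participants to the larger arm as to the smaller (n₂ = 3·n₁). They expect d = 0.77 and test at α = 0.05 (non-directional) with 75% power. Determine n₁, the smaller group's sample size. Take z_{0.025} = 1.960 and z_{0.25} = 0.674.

With allocation ratio k = n₂/n₁ = 3, Var(x̄₁−x̄₂) = σ²(1/n₁ + 1/(k·n₁)) = σ²·(k+1)/(k·n₁).
So n₁ = (1 + 1/k)·((z_{α/2} + z_β)/d)² = 1.333 × (2.634/0.77)².
n₁ = 1.333 × 11.70 = 15.6.
Round up: n₁ = 16, giving n₂ = 3 × 16 = 48.

n₁ = 16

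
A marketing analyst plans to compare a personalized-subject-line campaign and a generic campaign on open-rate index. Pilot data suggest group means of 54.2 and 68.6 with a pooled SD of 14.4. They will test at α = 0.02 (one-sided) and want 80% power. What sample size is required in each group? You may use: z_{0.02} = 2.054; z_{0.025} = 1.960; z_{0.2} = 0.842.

Cohen's d = |M₁ − M₂| / SD_pooled = |54.2 − 68.6| / 14.4 = 14.4 / 14.4 = 1.000.
For two independent groups with equal n: n = 2·((z_{α} + z_β) / d)².
z_{α} + z_β = 2.054 + 0.842 = 2.896.
n = 2 × (2.896 / 1.000)² = 2 × 2.896² = 2 × 8.39 = 16.8.
Round up to the next whole participant.

n = 17 per group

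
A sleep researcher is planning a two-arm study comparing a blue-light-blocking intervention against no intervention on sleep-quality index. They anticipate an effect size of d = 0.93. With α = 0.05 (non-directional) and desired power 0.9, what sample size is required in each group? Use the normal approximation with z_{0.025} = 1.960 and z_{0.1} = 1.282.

For two independent groups with equal n: n = 2·((z_{α/2} + z_β) / d)².
z_{α/2} + z_β = 1.960 + 1.282 = 3.242.
n = 2 × (3.242 / 0.93)² = 2 × 3.486² = 2 × 12.15 = 24.3.
Round up to the next whole participant.

n = 25 per group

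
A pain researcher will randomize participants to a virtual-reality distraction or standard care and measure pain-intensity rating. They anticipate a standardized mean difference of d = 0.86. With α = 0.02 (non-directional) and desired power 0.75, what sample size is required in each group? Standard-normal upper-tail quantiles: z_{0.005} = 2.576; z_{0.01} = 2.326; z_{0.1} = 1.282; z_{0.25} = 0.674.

n = 25 per group

For two independent groups with equal n: n = 2·((z_{α/2} + z_β) / d)².
z_{α/2} + z_β = 2.326 + 0.674 = 3.000.
n = 2 × (3.000 / 0.86)² = 2 × 3.488² = 2 × 12.17 = 24.3.
Round up to the next whole participant.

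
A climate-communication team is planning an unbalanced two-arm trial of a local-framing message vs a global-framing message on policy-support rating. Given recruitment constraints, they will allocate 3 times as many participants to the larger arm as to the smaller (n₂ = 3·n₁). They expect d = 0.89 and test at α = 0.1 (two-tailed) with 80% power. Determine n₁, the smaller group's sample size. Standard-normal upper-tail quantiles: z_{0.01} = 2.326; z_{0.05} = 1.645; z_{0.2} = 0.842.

With allocation ratio k = n₂/n₁ = 3, Var(x̄₁−x̄₂) = σ²(1/n₁ + 1/(k·n₁)) = σ²·(k+1)/(k·n₁).
So n₁ = (1 + 1/k)·((z_{α/2} + z_β)/d)² = 1.333 × (2.487/0.89)².
n₁ = 1.333 × 7.81 = 10.4.
Round up: n₁ = 11, giving n₂ = 3 × 11 = 33.

n₁ = 11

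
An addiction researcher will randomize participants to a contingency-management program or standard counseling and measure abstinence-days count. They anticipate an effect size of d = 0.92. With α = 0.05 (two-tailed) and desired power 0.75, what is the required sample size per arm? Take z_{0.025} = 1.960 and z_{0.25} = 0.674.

For two independent groups with equal n: n = 2·((z_{α/2} + z_β) / d)².
z_{α/2} + z_β = 1.960 + 0.674 = 2.634.
n = 2 × (2.634 / 0.92)² = 2 × 2.863² = 2 × 8.20 = 16.4.
Round up to the next whole participant.

n = 17 per group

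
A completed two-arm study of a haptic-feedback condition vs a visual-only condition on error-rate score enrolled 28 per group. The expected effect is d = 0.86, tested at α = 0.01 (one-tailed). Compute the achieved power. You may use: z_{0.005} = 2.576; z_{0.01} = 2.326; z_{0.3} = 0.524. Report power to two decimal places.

For two equal groups, power = Φ(d·√(n/2) − z_{α}).
d·√(n/2) = 0.86 × √(28/2) = 0.86 × 3.742 = 3.218.
z_β = 3.218 − 2.326 = 0.892.
Power = Φ(0.892) = 0.814.

power ≈ 0.81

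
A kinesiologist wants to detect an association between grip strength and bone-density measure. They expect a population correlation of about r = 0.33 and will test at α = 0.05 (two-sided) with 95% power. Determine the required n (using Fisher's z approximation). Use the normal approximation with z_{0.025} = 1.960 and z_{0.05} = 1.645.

n = 114

Fisher's z: C = ½·ln((1+r)/(1−r)) = ½·ln(1.9851) = 0.3428.
n = ((z_{α/2} + z_β)/C)² + 3.
(1.960 + 1.645) / 0.3428 = 3.605 / 0.3428 = 10.516.
n = 10.516² + 3 = 110.59 + 3 = 113.6.
Round up.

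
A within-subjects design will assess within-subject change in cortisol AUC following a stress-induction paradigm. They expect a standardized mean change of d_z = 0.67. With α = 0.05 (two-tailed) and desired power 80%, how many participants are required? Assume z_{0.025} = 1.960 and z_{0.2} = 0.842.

For a paired (one-sample on differences) test: n = ((z_{α/2} + z_β) / d)².
z_{α/2} + z_β = 1.960 + 0.842 = 2.802.
n = (2.802 / 0.67)² = 4.182² = 17.49.
Round up.

n = 18 pairs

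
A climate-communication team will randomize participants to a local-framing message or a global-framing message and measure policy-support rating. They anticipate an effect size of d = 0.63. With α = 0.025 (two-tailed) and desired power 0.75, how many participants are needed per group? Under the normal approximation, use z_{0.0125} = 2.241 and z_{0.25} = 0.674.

n = 43 per group

For two independent groups with equal n: n = 2·((z_{α/2} + z_β) / d)².
z_{α/2} + z_β = 2.241 + 0.674 = 2.915.
n = 2 × (2.915 / 0.63)² = 2 × 4.627² = 2 × 21.41 = 42.8.
Round up to the next whole participant.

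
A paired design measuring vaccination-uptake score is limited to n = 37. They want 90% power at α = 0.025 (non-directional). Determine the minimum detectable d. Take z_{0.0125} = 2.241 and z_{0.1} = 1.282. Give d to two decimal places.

For a single sample (or paired design) of n = 37: d_min = (z_{α/2} + z_β)/√n.
z-sum = 2.241 + 1.282 = 3.523.
d_min = 3.523 / √37 = 3.523 / 6.083 = 0.579.

d_min ≈ 0.58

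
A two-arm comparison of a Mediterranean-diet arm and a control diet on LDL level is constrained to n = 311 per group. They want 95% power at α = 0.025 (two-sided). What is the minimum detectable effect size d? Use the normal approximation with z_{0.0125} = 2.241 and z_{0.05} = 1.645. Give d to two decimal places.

d_min ≈ 0.31

For two independent groups of n = 311 each: d_min = (z_{α/2} + z_β)·√(2/n).
z-sum = 2.241 + 1.645 = 3.886.
d_min = 3.886 × √(2/311) = 3.886 × 0.0802 = 0.312.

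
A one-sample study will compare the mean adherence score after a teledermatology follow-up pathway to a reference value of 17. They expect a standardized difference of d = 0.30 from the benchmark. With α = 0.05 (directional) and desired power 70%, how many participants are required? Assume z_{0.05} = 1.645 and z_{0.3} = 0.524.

For a one-sample test: n = ((z_{α} + z_β) / d)².
z_{α} + z_β = 1.645 + 0.524 = 2.169.
n = (2.169 / 0.30)² = 7.230² = 52.27.
Round up.

n = 53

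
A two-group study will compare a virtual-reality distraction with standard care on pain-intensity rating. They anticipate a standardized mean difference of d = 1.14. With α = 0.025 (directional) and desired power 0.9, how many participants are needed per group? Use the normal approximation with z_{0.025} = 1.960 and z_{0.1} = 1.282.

n = 17 per group

For two independent groups with equal n: n = 2·((z_{α} + z_β) / d)².
z_{α} + z_β = 1.960 + 1.282 = 3.242.
n = 2 × (3.242 / 1.14)² = 2 × 2.844² = 2 × 8.09 = 16.2.
Round up to the next whole participant.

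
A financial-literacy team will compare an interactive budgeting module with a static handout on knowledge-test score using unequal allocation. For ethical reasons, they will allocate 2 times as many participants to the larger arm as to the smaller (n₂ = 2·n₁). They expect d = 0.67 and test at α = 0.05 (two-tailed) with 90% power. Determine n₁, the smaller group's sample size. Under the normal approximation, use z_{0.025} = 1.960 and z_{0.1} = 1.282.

n₁ = 36

With allocation ratio k = n₂/n₁ = 2, Var(x̄₁−x̄₂) = σ²(1/n₁ + 1/(k·n₁)) = σ²·(k+1)/(k·n₁).
So n₁ = (1 + 1/k)·((z_{α/2} + z_β)/d)² = 1.500 × (3.242/0.67)².
n₁ = 1.500 × 23.41 = 35.1.
Round up: n₁ = 36, giving n₂ = 2 × 36 = 72.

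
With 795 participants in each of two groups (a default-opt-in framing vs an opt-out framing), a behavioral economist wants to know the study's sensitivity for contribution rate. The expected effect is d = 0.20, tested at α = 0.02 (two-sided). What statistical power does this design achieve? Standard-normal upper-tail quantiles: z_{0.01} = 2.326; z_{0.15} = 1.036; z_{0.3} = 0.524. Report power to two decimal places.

power ≈ 0.95

For two equal groups, power = Φ(d·√(n/2) − z_{α/2}).
d·√(n/2) = 0.20 × √(795/2) = 0.20 × 19.937 = 3.987.
z_β = 3.987 − 2.326 = 1.661.
Power = Φ(1.661) = 0.952.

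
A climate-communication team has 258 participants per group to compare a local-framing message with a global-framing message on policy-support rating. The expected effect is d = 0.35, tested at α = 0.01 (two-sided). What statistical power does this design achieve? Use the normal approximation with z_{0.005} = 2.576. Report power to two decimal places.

power ≈ 0.92

For two equal groups, power = Φ(d·√(n/2) − z_{α/2}).
d·√(n/2) = 0.35 × √(258/2) = 0.35 × 11.358 = 3.975.
z_β = 3.975 − 2.576 = 1.399.
Power = Φ(1.399) = 0.919.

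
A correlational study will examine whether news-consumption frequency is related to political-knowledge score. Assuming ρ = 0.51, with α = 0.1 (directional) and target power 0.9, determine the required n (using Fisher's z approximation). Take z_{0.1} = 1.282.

n = 24

Fisher's z: C = ½·ln((1+r)/(1−r)) = ½·ln(3.0816) = 0.5627.
n = ((z_{α} + z_β)/C)² + 3.
(1.282 + 1.282) / 0.5627 = 2.564 / 0.5627 = 4.557.
n = 4.557² + 3 = 20.76 + 3 = 23.8.
Round up.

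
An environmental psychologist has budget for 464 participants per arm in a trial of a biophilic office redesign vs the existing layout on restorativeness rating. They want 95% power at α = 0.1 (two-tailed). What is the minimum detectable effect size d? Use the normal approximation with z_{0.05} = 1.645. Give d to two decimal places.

d_min ≈ 0.22

For two independent groups of n = 464 each: d_min = (z_{α/2} + z_β)·√(2/n).
z-sum = 1.645 + 1.645 = 3.290.
d_min = 3.290 × √(2/464) = 3.290 × 0.0657 = 0.216.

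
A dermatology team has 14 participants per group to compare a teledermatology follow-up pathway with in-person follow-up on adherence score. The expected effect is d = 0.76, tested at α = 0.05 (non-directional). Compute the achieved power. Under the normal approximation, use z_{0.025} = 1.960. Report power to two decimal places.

power ≈ 0.52

For two equal groups, power = Φ(d·√(n/2) − z_{α/2}).
d·√(n/2) = 0.76 × √(14/2) = 0.76 × 2.646 = 2.011.
z_β = 2.011 − 1.960 = 0.051.
Power = Φ(0.051) = 0.520.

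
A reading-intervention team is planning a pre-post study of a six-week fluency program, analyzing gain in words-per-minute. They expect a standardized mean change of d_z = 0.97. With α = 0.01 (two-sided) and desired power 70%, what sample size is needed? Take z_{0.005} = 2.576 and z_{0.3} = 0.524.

For a paired (one-sample on differences) test: n = ((z_{α/2} + z_β) / d)².
z_{α/2} + z_β = 2.576 + 0.524 = 3.100.
n = (3.100 / 0.97)² = 3.196² = 10.21.
Round up.

n = 11 pairs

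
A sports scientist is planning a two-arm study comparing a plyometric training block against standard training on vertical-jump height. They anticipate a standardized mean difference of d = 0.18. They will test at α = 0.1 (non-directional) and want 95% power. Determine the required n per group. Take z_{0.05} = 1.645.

n = 669 per group

For two independent groups with equal n: n = 2·((z_{α/2} + z_β) / d)².
z_{α/2} + z_β = 1.645 + 1.645 = 3.290.
n = 2 × (3.290 / 0.18)² = 2 × 18.278² = 2 × 334.08 = 668.2.
Round up to the next whole participant.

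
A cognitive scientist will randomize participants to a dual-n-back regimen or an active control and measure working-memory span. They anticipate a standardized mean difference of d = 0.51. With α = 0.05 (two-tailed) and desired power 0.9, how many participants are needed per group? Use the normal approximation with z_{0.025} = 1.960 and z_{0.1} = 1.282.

For two independent groups with equal n: n = 2·((z_{α/2} + z_β) / d)².
z_{α/2} + z_β = 1.960 + 1.282 = 3.242.
n = 2 × (3.242 / 0.51)² = 2 × 6.357² = 2 × 40.41 = 80.8.
Round up to the next whole participant.

n = 81 per group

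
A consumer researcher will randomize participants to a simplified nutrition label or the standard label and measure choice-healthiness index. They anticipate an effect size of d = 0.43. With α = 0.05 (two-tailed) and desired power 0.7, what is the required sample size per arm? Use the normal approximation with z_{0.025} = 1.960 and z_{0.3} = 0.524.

n = 67 per group

For two independent groups with equal n: n = 2·((z_{α/2} + z_β) / d)².
z_{α/2} + z_β = 1.960 + 0.524 = 2.484.
n = 2 × (2.484 / 0.43)² = 2 × 5.777² = 2 × 33.37 = 66.7.
Round up to the next whole participant.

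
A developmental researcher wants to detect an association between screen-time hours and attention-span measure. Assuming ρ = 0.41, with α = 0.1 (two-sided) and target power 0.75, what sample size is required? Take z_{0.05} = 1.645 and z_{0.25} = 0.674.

Fisher's z: C = ½·ln((1+r)/(1−r)) = ½·ln(2.3898) = 0.4356.
n = ((z_{α/2} + z_β)/C)² + 3.
(1.645 + 0.674) / 0.4356 = 2.319 / 0.4356 = 5.324.
n = 5.324² + 3 = 28.34 + 3 = 31.3.
Round up.

n = 32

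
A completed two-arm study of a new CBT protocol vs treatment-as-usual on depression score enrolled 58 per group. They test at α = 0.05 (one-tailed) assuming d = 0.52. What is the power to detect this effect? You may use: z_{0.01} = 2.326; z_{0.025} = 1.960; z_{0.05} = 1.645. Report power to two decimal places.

power ≈ 0.88

For two equal groups, power = Φ(d·√(n/2) − z_{α}).
d·√(n/2) = 0.52 × √(58/2) = 0.52 × 5.385 = 2.800.
z_β = 2.800 − 1.645 = 1.155.
Power = Φ(1.155) = 0.876.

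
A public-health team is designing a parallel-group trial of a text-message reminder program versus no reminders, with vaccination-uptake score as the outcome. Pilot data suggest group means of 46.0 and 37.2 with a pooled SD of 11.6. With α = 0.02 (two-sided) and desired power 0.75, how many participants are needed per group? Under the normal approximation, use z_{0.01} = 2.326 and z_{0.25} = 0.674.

n = 32 per group

Cohen's d = |M₁ − M₂| / SD_pooled = |46.0 − 37.2| / 11.6 = 8.8 / 11.6 = 0.759.
For two independent groups with equal n: n = 2·((z_{α/2} + z_β) / d)².
z_{α/2} + z_β = 2.326 + 0.674 = 3.000.
n = 2 × (3.000 / 0.759)² = 2 × 3.953² = 2 × 15.62 = 31.2.
Round up to the next whole participant.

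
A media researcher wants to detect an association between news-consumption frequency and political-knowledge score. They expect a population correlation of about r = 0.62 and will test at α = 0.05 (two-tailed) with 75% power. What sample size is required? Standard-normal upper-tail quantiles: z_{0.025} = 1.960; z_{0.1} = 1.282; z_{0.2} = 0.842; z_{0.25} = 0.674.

Fisher's z: C = ½·ln((1+r)/(1−r)) = ½·ln(4.2632) = 0.7250.
n = ((z_{α/2} + z_β)/C)² + 3.
(1.960 + 0.674) / 0.7250 = 2.634 / 0.7250 = 3.633.
n = 3.633² + 3 = 13.20 + 3 = 16.2.
Round up.

n = 17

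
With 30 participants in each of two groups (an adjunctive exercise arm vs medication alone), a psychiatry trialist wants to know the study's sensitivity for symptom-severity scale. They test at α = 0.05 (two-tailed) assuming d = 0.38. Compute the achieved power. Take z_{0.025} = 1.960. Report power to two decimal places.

For two equal groups, power = Φ(d·√(n/2) − z_{α/2}).
d·√(n/2) = 0.38 × √(30/2) = 0.38 × 3.873 = 1.472.
z_β = 1.472 − 1.960 = -0.488.
Power = Φ(-0.488) = 0.313.

power ≈ 0.31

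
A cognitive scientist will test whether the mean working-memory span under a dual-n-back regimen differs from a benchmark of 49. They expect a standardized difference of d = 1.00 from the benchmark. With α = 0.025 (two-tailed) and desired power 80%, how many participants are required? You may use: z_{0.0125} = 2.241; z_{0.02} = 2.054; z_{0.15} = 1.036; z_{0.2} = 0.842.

n = 10

For a one-sample test: n = ((z_{α/2} + z_β) / d)².
z_{α/2} + z_β = 2.241 + 0.842 = 3.083.
n = (3.083 / 1.00)² = 3.083² = 9.50.
Round up.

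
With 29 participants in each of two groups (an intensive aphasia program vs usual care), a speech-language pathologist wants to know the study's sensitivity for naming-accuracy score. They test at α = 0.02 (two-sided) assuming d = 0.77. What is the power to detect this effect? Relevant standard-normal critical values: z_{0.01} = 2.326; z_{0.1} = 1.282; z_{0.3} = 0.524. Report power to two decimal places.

power ≈ 0.73

For two equal groups, power = Φ(d·√(n/2) − z_{α/2}).
d·√(n/2) = 0.77 × √(29/2) = 0.77 × 3.808 = 2.932.
z_β = 2.932 − 2.326 = 0.606.
Power = Φ(0.606) = 0.728.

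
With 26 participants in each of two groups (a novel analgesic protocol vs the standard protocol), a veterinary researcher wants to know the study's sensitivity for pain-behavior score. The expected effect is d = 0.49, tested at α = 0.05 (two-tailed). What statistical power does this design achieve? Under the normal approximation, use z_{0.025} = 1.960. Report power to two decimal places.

For two equal groups, power = Φ(d·√(n/2) − z_{α/2}).
d·√(n/2) = 0.49 × √(26/2) = 0.49 × 3.606 = 1.767.
z_β = 1.767 − 1.960 = -0.193.
Power = Φ(-0.193) = 0.423.

power ≈ 0.42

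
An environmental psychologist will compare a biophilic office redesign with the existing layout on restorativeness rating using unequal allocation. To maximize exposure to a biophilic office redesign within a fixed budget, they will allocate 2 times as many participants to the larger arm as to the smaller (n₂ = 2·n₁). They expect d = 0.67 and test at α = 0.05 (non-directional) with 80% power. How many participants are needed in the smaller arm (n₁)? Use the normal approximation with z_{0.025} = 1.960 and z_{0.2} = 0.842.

n₁ = 27

With allocation ratio k = n₂/n₁ = 2, Var(x̄₁−x̄₂) = σ²(1/n₁ + 1/(k·n₁)) = σ²·(k+1)/(k·n₁).
So n₁ = (1 + 1/k)·((z_{α/2} + z_β)/d)² = 1.500 × (2.802/0.67)².
n₁ = 1.500 × 17.49 = 26.2.
Round up: n₁ = 27, giving n₂ = 2 × 27 = 54.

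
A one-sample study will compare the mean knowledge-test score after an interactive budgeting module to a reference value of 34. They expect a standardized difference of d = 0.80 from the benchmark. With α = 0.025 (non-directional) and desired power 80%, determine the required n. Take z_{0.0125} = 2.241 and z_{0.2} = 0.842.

For a one-sample test: n = ((z_{α/2} + z_β) / d)².
z_{α/2} + z_β = 2.241 + 0.842 = 3.083.
n = (3.083 / 0.80)² = 3.854² = 14.85.
Round up.

n = 15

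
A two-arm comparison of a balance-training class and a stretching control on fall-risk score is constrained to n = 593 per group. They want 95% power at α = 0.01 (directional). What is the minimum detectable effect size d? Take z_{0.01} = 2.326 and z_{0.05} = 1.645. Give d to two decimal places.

For two independent groups of n = 593 each: d_min = (z_{α} + z_β)·√(2/n).
z-sum = 2.326 + 1.645 = 3.971.
d_min = 3.971 × √(2/593) = 3.971 × 0.0581 = 0.231.

d_min ≈ 0.23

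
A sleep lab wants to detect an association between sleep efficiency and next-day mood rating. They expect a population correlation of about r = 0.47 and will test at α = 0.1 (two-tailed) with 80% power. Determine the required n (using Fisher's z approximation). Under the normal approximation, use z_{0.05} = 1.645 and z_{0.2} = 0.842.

Fisher's z: C = ½·ln((1+r)/(1−r)) = ½·ln(2.7736) = 0.5101.
n = ((z_{α/2} + z_β)/C)² + 3.
(1.645 + 0.842) / 0.5101 = 2.487 / 0.5101 = 4.876.
n = 4.876² + 3 = 23.77 + 3 = 26.8.
Round up.

n = 27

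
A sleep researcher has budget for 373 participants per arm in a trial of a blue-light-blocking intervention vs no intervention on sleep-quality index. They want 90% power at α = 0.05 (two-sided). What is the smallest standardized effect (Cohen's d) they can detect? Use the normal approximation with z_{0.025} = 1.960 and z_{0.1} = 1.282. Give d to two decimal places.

For two independent groups of n = 373 each: d_min = (z_{α/2} + z_β)·√(2/n).
z-sum = 1.960 + 1.282 = 3.242.
d_min = 3.242 × √(2/373) = 3.242 × 0.0732 = 0.237.

d_min ≈ 0.24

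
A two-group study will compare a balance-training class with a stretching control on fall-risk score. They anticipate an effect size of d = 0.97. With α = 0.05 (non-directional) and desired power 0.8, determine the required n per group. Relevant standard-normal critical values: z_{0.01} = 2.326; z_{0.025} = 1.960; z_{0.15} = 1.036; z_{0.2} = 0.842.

n = 17 per group

For two independent groups with equal n: n = 2·((z_{α/2} + z_β) / d)².
z_{α/2} + z_β = 1.960 + 0.842 = 2.802.
n = 2 × (2.802 / 0.97)² = 2 × 2.889² = 2 × 8.34 = 16.7.
Round up to the next whole participant.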